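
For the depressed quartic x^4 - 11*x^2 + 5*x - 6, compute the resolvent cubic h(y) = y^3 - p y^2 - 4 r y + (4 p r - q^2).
h(y) = y^3 + 11*y^2 + 24*y + 239

Identify coefficients: p = -11, q = 5, r = -6.
Plug into h(y) = y^3 - p y^2 - 4 r y + (4 p r - q^2):
  h(y) = y^3 - (-11) y^2 - 4*(-6) y + (4*(-11)*(-6) - (5)^2)
       = y^3 + (11) y^2 + (24) y + (239).
Simplifying: h(y) = y^3 + 11*y^2 + 24*y + 239.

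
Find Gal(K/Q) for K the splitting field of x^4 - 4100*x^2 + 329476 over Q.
Gal(K/Q) = Z/2Z (cyclic of order 2)

f factors as (x^2 - 82)(x^2 - 4018), so the splitting field is K = Q(sqrt(82), sqrt(4018)). The squarefree part of 82 is 82 and the squarefree part of 4018 is also 82, so sqrt(82) and sqrt(4018) are both rational multiples of sqrt(82). Hence Q(sqrt(82)) = Q(sqrt(4018)) = Q(sqrt(82)), and the splitting field collapses to a single degree-2 extension with Galois group Z/2Z.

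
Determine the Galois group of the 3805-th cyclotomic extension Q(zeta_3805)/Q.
|Gal(Q(zeta_3805)/Q)| = phi(3805) = 3040; group ≅ (Z/3805Z)^* ≅ Z/4Z × Z/760Z

The n-th cyclotomic polynomial Φ_3805(x) is the minimal polynomial of zeta_3805 over Q and has degree phi(3805) = 3040. So Q(zeta_3805) is a degree-3040 Galois extension with Galois group (Z/3805Z)^*. By CRT, (Z/3805Z)^* ≅ (Z/5Z)^* × (Z/761Z)^*. Each prime-power unit group is (Z/5Z)^* ≅ Z/4Z; (Z/761Z)^* ≅ Z/760Z. Hence Gal(Q(zeta_3805)/Q) ≅ Z/4Z × Z/760Z.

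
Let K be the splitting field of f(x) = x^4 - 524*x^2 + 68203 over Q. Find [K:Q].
[K:Q] = 4

f factors as (x^2 - 283)(x^2 - 241); the splitting field is K = Q(sqrt(283), sqrt(241)). Since 283, 241, and 68203 are all non-squares in Q, the three subfields Q(sqrt(283)), Q(sqrt(241)), Q(sqrt(68203)) are distinct degree-2 extensions, so [K:Q] = 4 (Klein four Galois group).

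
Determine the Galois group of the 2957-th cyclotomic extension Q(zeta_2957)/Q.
|Gal(Q(zeta_2957)/Q)| = phi(2957) = 2956; group ≅ (Z/2957Z)^* ≅ Z/2956Z

The n-th cyclotomic polynomial Φ_2957(x) is the minimal polynomial of zeta_2957 over Q and has degree phi(2957) = 2956. So Q(zeta_2957) is a degree-2956 Galois extension with Galois group (Z/2957Z)^*. (Z/2957Z)^* is cyclic since 2957 is an odd prime power (or 4). Hence Gal(Q(zeta_2957)/Q) ≅ Z/2956Z.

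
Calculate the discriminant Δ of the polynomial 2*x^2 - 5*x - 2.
Δ = 41

For a quadratic a x^2 + b x + c the discriminant is Δ = b^2 - 4ac = (-5)^2 - 4*(2)*(-2) = 25 - (-16) = 41.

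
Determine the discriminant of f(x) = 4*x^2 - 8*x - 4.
Δ = 128

For a quadratic a x^2 + b x + c the discriminant is Δ = b^2 - 4ac = (-8)^2 - 4*(4)*(-4) = 64 - (-64) = 128.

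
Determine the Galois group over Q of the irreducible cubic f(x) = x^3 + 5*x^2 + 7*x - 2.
Gal(K/Q) = S_3 (symmetric group of order 6)

Compute the discriminant of x^3 + (5)*x^2 + (7)*x + (-2): Δ = -515. Since Δ is not a rational square, the Galois group is not contained in A_3; it must be the full S_3 (irreducibility of the cubic rules out anything smaller).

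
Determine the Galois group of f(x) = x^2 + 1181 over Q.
Gal(K/Q) = Z/2Z (cyclic of order 2)

x^2 + 1181 is irreducible over Q since -1181 is not a rational square. The splitting field Q(sqrt(-1181)) has degree 2 over Q, and its unique nontrivial automorphism is sqrt(-1181) ↦ -sqrt(-1181). Hence Gal(Q(sqrt(-1181))/Q) = Z/2Z.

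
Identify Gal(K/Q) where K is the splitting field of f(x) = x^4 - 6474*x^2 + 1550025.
Gal(K/Q) = Z/2Z (cyclic of order 2)

f factors as (x^2 - 6225)(x^2 - 249), so the splitting field is K = Q(sqrt(6225), sqrt(249)). The squarefree part of 6225 is 249 and the squarefree part of 249 is also 249, so sqrt(6225) and sqrt(249) are both rational multiples of sqrt(249). Hence Q(sqrt(6225)) = Q(sqrt(249)) = Q(sqrt(249)), and the splitting field collapses to a single degree-2 extension with Galois group Z/2Z.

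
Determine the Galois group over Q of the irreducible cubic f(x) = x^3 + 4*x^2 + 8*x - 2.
Gal(K/Q) = S_3 (symmetric group of order 6)

Compute the discriminant of x^3 + (4)*x^2 + (8)*x + (-2): Δ = -1772. Since Δ is not a rational square, the Galois group is not contained in A_3; it must be the full S_3 (irreducibility of the cubic rules out anything smaller).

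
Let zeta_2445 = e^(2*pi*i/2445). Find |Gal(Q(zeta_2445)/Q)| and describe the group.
|Gal(Q(zeta_2445)/Q)| = phi(2445) = 1296; group ≅ (Z/2445Z)^* ≅ Z/2Z × Z/4Z × Z/162Z

The n-th cyclotomic polynomial Φ_2445(x) is the minimal polynomial of zeta_2445 over Q and has degree phi(2445) = 1296. So Q(zeta_2445) is a degree-1296 Galois extension with Galois group (Z/2445Z)^*. By CRT, (Z/2445Z)^* ≅ (Z/3Z)^* × (Z/5Z)^* × (Z/163Z)^*. Each prime-power unit group is (Z/3Z)^* ≅ Z/2Z; (Z/5Z)^* ≅ Z/4Z; (Z/163Z)^* ≅ Z/162Z. Hence Gal(Q(zeta_2445)/Q) ≅ Z/2Z × Z/4Z × Z/162Z.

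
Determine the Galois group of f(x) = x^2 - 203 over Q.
Gal(K/Q) = Z/2Z (cyclic of order 2)

x^2 - 203 is irreducible over Q since 203 is not a rational square. The splitting field Q(sqrt(203)) has degree 2 over Q, and its unique nontrivial automorphism is sqrt(203) ↦ -sqrt(203). Hence Gal(Q(sqrt(203))/Q) = Z/2Z.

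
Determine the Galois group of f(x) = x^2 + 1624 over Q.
Gal(K/Q) = Z/2Z (cyclic of order 2)

x^2 + 1624 is irreducible over Q since -1624 is not a rational square. The splitting field Q(sqrt(-1624)) has degree 2 over Q, and its unique nontrivial automorphism is sqrt(-1624) ↦ -sqrt(-1624). Hence Gal(Q(sqrt(-1624))/Q) = Z/2Z.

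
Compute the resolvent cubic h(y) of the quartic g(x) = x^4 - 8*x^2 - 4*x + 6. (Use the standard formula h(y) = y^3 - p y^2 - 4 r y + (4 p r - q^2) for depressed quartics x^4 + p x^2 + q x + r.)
h(y) = y^3 + 8*y^2 - 24*y - 208

Identify coefficients: p = -8, q = -4, r = 6.
Plug into h(y) = y^3 - p y^2 - 4 r y + (4 p r - q^2):
  h(y) = y^3 - (-8) y^2 - 4*(6) y + (4*(-8)*(6) - (-4)^2)
       = y^3 + (8) y^2 + (-24) y + (-208).
Simplifying: h(y) = y^3 + 8*y^2 - 24*y - 208.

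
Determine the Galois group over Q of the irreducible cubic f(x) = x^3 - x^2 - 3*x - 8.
Gal(K/Q) = S_3 (symmetric group of order 6)

Compute the discriminant of x^3 + (-1)*x^2 + (-3)*x + (-8): Δ = -2075. Since Δ is not a rational square, the Galois group is not contained in A_3; it must be the full S_3 (irreducibility of the cubic rules out anything smaller).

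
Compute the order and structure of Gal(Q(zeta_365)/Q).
|Gal(Q(zeta_365)/Q)| = phi(365) = 288; group ≅ (Z/365Z)^* ≅ Z/4Z × Z/72Z

The n-th cyclotomic polynomial Φ_365(x) is the minimal polynomial of zeta_365 over Q and has degree phi(365) = 288. So Q(zeta_365) is a degree-288 Galois extension with Galois group (Z/365Z)^*. By CRT, (Z/365Z)^* ≅ (Z/5Z)^* × (Z/73Z)^*. Each prime-power unit group is (Z/5Z)^* ≅ Z/4Z; (Z/73Z)^* ≅ Z/72Z. Hence Gal(Q(zeta_365)/Q) ≅ Z/4Z × Z/72Z.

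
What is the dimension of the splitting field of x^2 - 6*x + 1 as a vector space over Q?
[K:Q] = 2

The discriminant of x^2 + (-6)*x + (1) is b^2 - 4c = 36 - (4) = 32. Since 32 is not a perfect square in Q, the polynomial is irreducible over Q. Its two roots generate a degree-2 extension, so [K:Q] = 2.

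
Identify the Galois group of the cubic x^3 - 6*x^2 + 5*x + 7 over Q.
Gal(K/Q) = S_3 (symmetric group of order 6)

Compute the discriminant of x^3 + (-6)*x^2 + (5)*x + (7): Δ = 1345. Since Δ is not a rational square, the Galois group is not contained in A_3; it must be the full S_3 (irreducibility of the cubic rules out anything smaller).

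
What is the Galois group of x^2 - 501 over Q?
Gal(K/Q) = Z/2Z (cyclic of order 2)

x^2 - 501 is irreducible over Q since 501 is not a rational square. The splitting field Q(sqrt(501)) has degree 2 over Q, and its unique nontrivial automorphism is sqrt(501) ↦ -sqrt(501). Hence Gal(Q(sqrt(501))/Q) = Z/2Z.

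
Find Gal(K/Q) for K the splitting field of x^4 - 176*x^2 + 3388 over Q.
Gal(K/Q) = V_4 (Klein four-group, Z/2Z × Z/2Z)

f factors as (x^2 - 154)(x^2 - 22), so the splitting field is K = Q(sqrt(154), sqrt(22)). The elements 154, 22, 3388 are all non-squares in Q, so sqrt(154) and sqrt(22) generate independent quadratic extensions. Thus [K:Q] = 4 and Gal(K/Q) is generated by the two order-2 automorphisms sqrt(154) ↦ -sqrt(154) and sqrt(22) ↦ -sqrt(22), giving V_4.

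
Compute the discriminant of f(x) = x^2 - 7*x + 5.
Δ = 29

For a quadratic a x^2 + b x + c the discriminant is Δ = b^2 - 4ac = (-7)^2 - 4*(1)*(5) = 49 - (20) = 29.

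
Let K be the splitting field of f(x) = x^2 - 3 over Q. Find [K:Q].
[K:Q] = 2

The polynomial x^2 - 3 is irreducible over Q since 3 is not a perfect square. Its splitting field is Q(sqrt(3)), which has degree 2 over Q.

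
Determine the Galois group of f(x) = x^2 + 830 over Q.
Gal(K/Q) = Z/2Z (cyclic of order 2)

x^2 + 830 is irreducible over Q since -830 is not a rational square. The splitting field Q(sqrt(-830)) has degree 2 over Q, and its unique nontrivial automorphism is sqrt(-830) ↦ -sqrt(-830). Hence Gal(Q(sqrt(-830))/Q) = Z/2Z.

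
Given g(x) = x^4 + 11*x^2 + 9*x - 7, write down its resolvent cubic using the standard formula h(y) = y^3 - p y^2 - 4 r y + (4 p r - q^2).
h(y) = y^3 - 11*y^2 + 28*y - 389

Identify coefficients: p = 11, q = 9, r = -7.
Plug into h(y) = y^3 - p y^2 - 4 r y + (4 p r - q^2):
  h(y) = y^3 - (11) y^2 - 4*(-7) y + (4*(11)*(-7) - (9)^2)
       = y^3 + (-11) y^2 + (28) y + (-389).
Simplifying: h(y) = y^3 - 11*y^2 + 28*y - 389.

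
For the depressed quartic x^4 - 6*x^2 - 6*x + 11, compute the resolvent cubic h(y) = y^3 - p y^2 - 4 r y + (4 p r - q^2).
h(y) = y^3 + 6*y^2 - 44*y - 300

Identify coefficients: p = -6, q = -6, r = 11.
Plug into h(y) = y^3 - p y^2 - 4 r y + (4 p r - q^2):
  h(y) = y^3 - (-6) y^2 - 4*(11) y + (4*(-6)*(11) - (-6)^2)
       = y^3 + (6) y^2 + (-44) y + (-300).
Simplifying: h(y) = y^3 + 6*y^2 - 44*y - 300.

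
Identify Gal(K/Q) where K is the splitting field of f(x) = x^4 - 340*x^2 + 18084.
Gal(K/Q) = V_4 (Klein four-group, Z/2Z × Z/2Z)

f factors as (x^2 - 274)(x^2 - 66), so the splitting field is K = Q(sqrt(274), sqrt(66)). The elements 274, 66, 18084 are all non-squares in Q, so sqrt(274) and sqrt(66) generate independent quadratic extensions. Thus [K:Q] = 4 and Gal(K/Q) is generated by the two order-2 automorphisms sqrt(274) ↦ -sqrt(274) and sqrt(66) ↦ -sqrt(66), giving V_4.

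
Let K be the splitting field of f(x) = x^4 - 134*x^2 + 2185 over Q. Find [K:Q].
[K:Q] = 4

f factors as (x^2 - 19)(x^2 - 115); the splitting field is K = Q(sqrt(19), sqrt(115)). Since 19, 115, and 2185 are all non-squares in Q, the three subfields Q(sqrt(19)), Q(sqrt(115)), Q(sqrt(2185)) are distinct degree-2 extensions, so [K:Q] = 4 (Klein four Galois group).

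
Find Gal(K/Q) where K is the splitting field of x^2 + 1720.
Gal(K/Q) = Z/2Z (cyclic of order 2)

x^2 + 1720 is irreducible over Q since -1720 is not a rational square. The splitting field Q(sqrt(-1720)) has degree 2 over Q, and its unique nontrivial automorphism is sqrt(-1720) ↦ -sqrt(-1720). Hence Gal(Q(sqrt(-1720))/Q) = Z/2Z.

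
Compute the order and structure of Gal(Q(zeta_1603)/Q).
|Gal(Q(zeta_1603)/Q)| = phi(1603) = 1368; group ≅ (Z/1603Z)^* ≅ Z/6Z × Z/228Z

The n-th cyclotomic polynomial Φ_1603(x) is the minimal polynomial of zeta_1603 over Q and has degree phi(1603) = 1368. So Q(zeta_1603) is a degree-1368 Galois extension with Galois group (Z/1603Z)^*. By CRT, (Z/1603Z)^* ≅ (Z/7Z)^* × (Z/229Z)^*. Each prime-power unit group is (Z/7Z)^* ≅ Z/6Z; (Z/229Z)^* ≅ Z/228Z. Hence Gal(Q(zeta_1603)/Q) ≅ Z/6Z × Z/228Z.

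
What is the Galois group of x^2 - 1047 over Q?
Gal(K/Q) = Z/2Z (cyclic of order 2)

x^2 - 1047 is irreducible over Q since 1047 is not a rational square. The splitting field Q(sqrt(1047)) has degree 2 over Q, and its unique nontrivial automorphism is sqrt(1047) ↦ -sqrt(1047). Hence Gal(Q(sqrt(1047))/Q) = Z/2Z.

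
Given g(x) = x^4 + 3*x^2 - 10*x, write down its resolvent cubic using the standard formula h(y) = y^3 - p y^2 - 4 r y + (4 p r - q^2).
h(y) = y^3 - 3*y^2 - 100

Identify coefficients: p = 3, q = -10, r = 0.
Plug into h(y) = y^3 - p y^2 - 4 r y + (4 p r - q^2):
  h(y) = y^3 - (3) y^2 - 4*(0) y + (4*(3)*(0) - (-10)^2)
       = y^3 + (-3) y^2 + (0) y + (-100).
Simplifying: h(y) = y^3 - 3*y^2 - 100.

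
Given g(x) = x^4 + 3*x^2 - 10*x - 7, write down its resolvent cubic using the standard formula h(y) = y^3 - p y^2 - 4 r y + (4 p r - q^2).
h(y) = y^3 - 3*y^2 + 28*y - 184

Identify coefficients: p = 3, q = -10, r = -7.
Plug into h(y) = y^3 - p y^2 - 4 r y + (4 p r - q^2):
  h(y) = y^3 - (3) y^2 - 4*(-7) y + (4*(3)*(-7) - (-10)^2)
       = y^3 + (-3) y^2 + (28) y + (-184).
Simplifying: h(y) = y^3 - 3*y^2 + 28*y - 184.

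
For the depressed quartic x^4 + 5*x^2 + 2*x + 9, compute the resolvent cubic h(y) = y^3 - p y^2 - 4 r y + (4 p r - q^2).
h(y) = y^3 - 5*y^2 - 36*y + 176

Identify coefficients: p = 5, q = 2, r = 9.
Plug into h(y) = y^3 - p y^2 - 4 r y + (4 p r - q^2):
  h(y) = y^3 - (5) y^2 - 4*(9) y + (4*(5)*(9) - (2)^2)
       = y^3 + (-5) y^2 + (-36) y + (176).
Simplifying: h(y) = y^3 - 5*y^2 - 36*y + 176.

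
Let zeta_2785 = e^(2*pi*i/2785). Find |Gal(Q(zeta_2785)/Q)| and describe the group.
|Gal(Q(zeta_2785)/Q)| = phi(2785) = 2224; group ≅ (Z/2785Z)^* ≅ Z/4Z × Z/556Z

The n-th cyclotomic polynomial Φ_2785(x) is the minimal polynomial of zeta_2785 over Q and has degree phi(2785) = 2224. So Q(zeta_2785) is a degree-2224 Galois extension with Galois group (Z/2785Z)^*. By CRT, (Z/2785Z)^* ≅ (Z/5Z)^* × (Z/557Z)^*. Each prime-power unit group is (Z/5Z)^* ≅ Z/4Z; (Z/557Z)^* ≅ Z/556Z. Hence Gal(Q(zeta_2785)/Q) ≅ Z/4Z × Z/556Z.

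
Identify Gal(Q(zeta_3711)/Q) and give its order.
|Gal(Q(zeta_3711)/Q)| = phi(3711) = 2472; group ≅ (Z/3711Z)^* ≅ Z/2Z × Z/1236Z

The n-th cyclotomic polynomial Φ_3711(x) is the minimal polynomial of zeta_3711 over Q and has degree phi(3711) = 2472. So Q(zeta_3711) is a degree-2472 Galois extension with Galois group (Z/3711Z)^*. By CRT, (Z/3711Z)^* ≅ (Z/3Z)^* × (Z/1237Z)^*. Each prime-power unit group is (Z/3Z)^* ≅ Z/2Z; (Z/1237Z)^* ≅ Z/1236Z. Hence Gal(Q(zeta_3711)/Q) ≅ Z/2Z × Z/1236Z.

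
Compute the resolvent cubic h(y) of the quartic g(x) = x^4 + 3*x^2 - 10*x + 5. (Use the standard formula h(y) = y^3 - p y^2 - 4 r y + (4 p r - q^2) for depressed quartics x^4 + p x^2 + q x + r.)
h(y) = y^3 - 3*y^2 - 20*y - 40

Identify coefficients: p = 3, q = -10, r = 5.
Plug into h(y) = y^3 - p y^2 - 4 r y + (4 p r - q^2):
  h(y) = y^3 - (3) y^2 - 4*(5) y + (4*(3)*(5) - (-10)^2)
       = y^3 + (-3) y^2 + (-20) y + (-40).
Simplifying: h(y) = y^3 - 3*y^2 - 20*y - 40.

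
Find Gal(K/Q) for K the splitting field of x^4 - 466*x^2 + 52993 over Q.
Gal(K/Q) = V_4 (Klein four-group, Z/2Z × Z/2Z)

f factors as (x^2 - 269)(x^2 - 197), so the splitting field is K = Q(sqrt(269), sqrt(197)). The elements 269, 197, 52993 are all non-squares in Q, so sqrt(269) and sqrt(197) generate independent quadratic extensions. Thus [K:Q] = 4 and Gal(K/Q) is generated by the two order-2 automorphisms sqrt(269) ↦ -sqrt(269) and sqrt(197) ↦ -sqrt(197), giving V_4.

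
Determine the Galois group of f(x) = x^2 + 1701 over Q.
Gal(K/Q) = Z/2Z (cyclic of order 2)

x^2 + 1701 is irreducible over Q since -1701 is not a rational square. The splitting field Q(sqrt(-1701)) has degree 2 over Q, and its unique nontrivial automorphism is sqrt(-1701) ↦ -sqrt(-1701). Hence Gal(Q(sqrt(-1701))/Q) = Z/2Z.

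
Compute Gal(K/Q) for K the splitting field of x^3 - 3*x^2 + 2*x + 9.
Gal(K/Q) = S_3 (symmetric group of order 6)

Compute the discriminant of x^3 + (-3)*x^2 + (2)*x + (9): Δ = -2183. Since Δ is not a rational square, the Galois group is not contained in A_3; it must be the full S_3 (irreducibility of the cubic rules out anything smaller).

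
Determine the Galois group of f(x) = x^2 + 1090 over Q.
Gal(K/Q) = Z/2Z (cyclic of order 2)

x^2 + 1090 is irreducible over Q since -1090 is not a rational square. The splitting field Q(sqrt(-1090)) has degree 2 over Q, and its unique nontrivial automorphism is sqrt(-1090) ↦ -sqrt(-1090). Hence Gal(Q(sqrt(-1090))/Q) = Z/2Z.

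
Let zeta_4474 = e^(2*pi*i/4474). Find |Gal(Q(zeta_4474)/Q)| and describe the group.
|Gal(Q(zeta_4474)/Q)| = phi(4474) = 2236; group ≅ (Z/4474Z)^* ≅ Z/2236Z

The n-th cyclotomic polynomial Φ_4474(x) is the minimal polynomial of zeta_4474 over Q and has degree phi(4474) = 2236. So Q(zeta_4474) is a degree-2236 Galois extension with Galois group (Z/4474Z)^*. By CRT, (Z/4474Z)^* ≅ (Z/2Z)^* × (Z/2237Z)^*. Each prime-power unit group is (Z/2Z)^* ≅ trivial group (order 1); (Z/2237Z)^* ≅ Z/2236Z. Hence Gal(Q(zeta_4474)/Q) ≅ Z/2236Z.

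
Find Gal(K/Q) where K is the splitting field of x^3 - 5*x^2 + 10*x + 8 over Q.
Gal(K/Q) = S_3 (symmetric group of order 6)

Compute the discriminant of x^3 + (-5)*x^2 + (10)*x + (8): Δ = -6428. Since Δ is not a rational square, the Galois group is not contained in A_3; it must be the full S_3 (irreducibility of the cubic rules out anything smaller).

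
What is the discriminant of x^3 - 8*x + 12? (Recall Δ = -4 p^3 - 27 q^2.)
Δ = -1840

For a depressed cubic x^3 + p x + q the discriminant is Δ = -4 p^3 - 27 q^2 = -4*(-8)^3 - 27*(12)^2 = 2048 - 3888 = -1840.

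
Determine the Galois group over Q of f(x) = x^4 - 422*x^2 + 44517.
Gal(K/Q) = V_4 (Klein four-group, Z/2Z × Z/2Z)

f factors as (x^2 - 213)(x^2 - 209), so the splitting field is K = Q(sqrt(213), sqrt(209)). The elements 213, 209, 44517 are all non-squares in Q, so sqrt(213) and sqrt(209) generate independent quadratic extensions. Thus [K:Q] = 4 and Gal(K/Q) is generated by the two order-2 automorphisms sqrt(213) ↦ -sqrt(213) and sqrt(209) ↦ -sqrt(209), giving V_4.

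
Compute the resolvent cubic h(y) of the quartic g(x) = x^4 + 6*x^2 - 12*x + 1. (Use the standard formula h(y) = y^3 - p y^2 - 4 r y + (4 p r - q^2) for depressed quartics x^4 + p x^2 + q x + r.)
h(y) = y^3 - 6*y^2 - 4*y - 120

Identify coefficients: p = 6, q = -12, r = 1.
Plug into h(y) = y^3 - p y^2 - 4 r y + (4 p r - q^2):
  h(y) = y^3 - (6) y^2 - 4*(1) y + (4*(6)*(1) - (-12)^2)
       = y^3 + (-6) y^2 + (-4) y + (-120).
Simplifying: h(y) = y^3 - 6*y^2 - 4*y - 120.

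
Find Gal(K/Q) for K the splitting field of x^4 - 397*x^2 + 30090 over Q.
Gal(K/Q) = V_4 (Klein four-group, Z/2Z × Z/2Z)

f factors as (x^2 - 102)(x^2 - 295), so the splitting field is K = Q(sqrt(102), sqrt(295)). The elements 102, 295, 30090 are all non-squares in Q, so sqrt(102) and sqrt(295) generate independent quadratic extensions. Thus [K:Q] = 4 and Gal(K/Q) is generated by the two order-2 automorphisms sqrt(102) ↦ -sqrt(102) and sqrt(295) ↦ -sqrt(295), giving V_4.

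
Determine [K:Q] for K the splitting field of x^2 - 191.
[K:Q] = 2

The polynomial x^2 - 191 is irreducible over Q since 191 is not a perfect square. Its splitting field is Q(sqrt(191)), which has degree 2 over Q.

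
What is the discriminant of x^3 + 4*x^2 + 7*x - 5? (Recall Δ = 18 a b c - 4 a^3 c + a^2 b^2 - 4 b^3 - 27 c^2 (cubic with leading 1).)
Δ = -2503

For x^3 + a x^2 + b x + c the discriminant is Δ = 18 a b c - 4 a^3 c + a^2 b^2 - 4 b^3 - 27 c^2.
Plug a = 4, b = 7, c = -5:
  18*(4)*(7)*(-5) - 4*(4)^3*(-5) + (4)^2*(7)^2 - 4*(7)^3 - 27*(-5)^2
  = -2520 + (1280) + 784 + (-1372) + (-675)
  = -2503.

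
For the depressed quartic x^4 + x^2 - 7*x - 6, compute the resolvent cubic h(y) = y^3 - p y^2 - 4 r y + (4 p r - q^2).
h(y) = y^3 - y^2 + 24*y - 73

Identify coefficients: p = 1, q = -7, r = -6.
Plug into h(y) = y^3 - p y^2 - 4 r y + (4 p r - q^2):
  h(y) = y^3 - (1) y^2 - 4*(-6) y + (4*(1)*(-6) - (-7)^2)
       = y^3 + (-1) y^2 + (24) y + (-73).
Simplifying: h(y) = y^3 - y^2 + 24*y - 73.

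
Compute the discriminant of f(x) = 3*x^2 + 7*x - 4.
Δ = 97

For a quadratic a x^2 + b x + c the discriminant is Δ = b^2 - 4ac = (7)^2 - 4*(3)*(-4) = 49 - (-48) = 97.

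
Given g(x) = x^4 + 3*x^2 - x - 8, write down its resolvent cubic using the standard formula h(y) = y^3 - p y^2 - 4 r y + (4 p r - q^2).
h(y) = y^3 - 3*y^2 + 32*y - 97

Identify coefficients: p = 3, q = -1, r = -8.
Plug into h(y) = y^3 - p y^2 - 4 r y + (4 p r - q^2):
  h(y) = y^3 - (3) y^2 - 4*(-8) y + (4*(3)*(-8) - (-1)^2)
       = y^3 + (-3) y^2 + (32) y + (-97).
Simplifying: h(y) = y^3 - 3*y^2 + 32*y - 97.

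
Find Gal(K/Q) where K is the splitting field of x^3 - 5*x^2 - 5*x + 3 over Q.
Gal(K/Q) = S_3 (symmetric group of order 6)

Compute the discriminant of x^3 + (-5)*x^2 + (-5)*x + (3): Δ = 3732. Since Δ is not a rational square, the Galois group is not contained in A_3; it must be the full S_3 (irreducibility of the cubic rules out anything smaller).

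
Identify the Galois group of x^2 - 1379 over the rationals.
Gal(K/Q) = Z/2Z (cyclic of order 2)

x^2 - 1379 is irreducible over Q since 1379 is not a rational square. The splitting field Q(sqrt(1379)) has degree 2 over Q, and its unique nontrivial automorphism is sqrt(1379) ↦ -sqrt(1379). Hence Gal(Q(sqrt(1379))/Q) = Z/2Z.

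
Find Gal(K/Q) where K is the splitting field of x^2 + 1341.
Gal(K/Q) = Z/2Z (cyclic of order 2)

x^2 + 1341 is irreducible over Q since -1341 is not a rational square. The splitting field Q(sqrt(-1341)) has degree 2 over Q, and its unique nontrivial automorphism is sqrt(-1341) ↦ -sqrt(-1341). Hence Gal(Q(sqrt(-1341))/Q) = Z/2Z.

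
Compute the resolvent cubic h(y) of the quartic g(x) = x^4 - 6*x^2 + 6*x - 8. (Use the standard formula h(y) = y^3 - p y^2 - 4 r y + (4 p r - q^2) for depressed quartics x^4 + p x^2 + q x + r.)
h(y) = y^3 + 6*y^2 + 32*y + 156

Identify coefficients: p = -6, q = 6, r = -8.
Plug into h(y) = y^3 - p y^2 - 4 r y + (4 p r - q^2):
  h(y) = y^3 - (-6) y^2 - 4*(-8) y + (4*(-6)*(-8) - (6)^2)
       = y^3 + (6) y^2 + (32) y + (156).
Simplifying: h(y) = y^3 + 6*y^2 + 32*y + 156.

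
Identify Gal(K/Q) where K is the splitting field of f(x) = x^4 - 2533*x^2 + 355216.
Gal(K/Q) = Z/2Z (cyclic of order 2)

f factors as (x^2 - 149)(x^2 - 2384), so the splitting field is K = Q(sqrt(149), sqrt(2384)). The squarefree part of 149 is 149 and the squarefree part of 2384 is also 149, so sqrt(149) and sqrt(2384) are both rational multiples of sqrt(149). Hence Q(sqrt(149)) = Q(sqrt(2384)) = Q(sqrt(149)), and the splitting field collapses to a single degree-2 extension with Galois group Z/2Z.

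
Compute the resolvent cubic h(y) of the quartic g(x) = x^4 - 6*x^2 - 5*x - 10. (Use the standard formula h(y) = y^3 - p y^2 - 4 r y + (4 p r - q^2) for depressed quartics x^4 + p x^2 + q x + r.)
h(y) = y^3 + 6*y^2 + 40*y + 215

Identify coefficients: p = -6, q = -5, r = -10.
Plug into h(y) = y^3 - p y^2 - 4 r y + (4 p r - q^2):
  h(y) = y^3 - (-6) y^2 - 4*(-10) y + (4*(-6)*(-10) - (-5)^2)
       = y^3 + (6) y^2 + (40) y + (215).
Simplifying: h(y) = y^3 + 6*y^2 + 40*y + 215.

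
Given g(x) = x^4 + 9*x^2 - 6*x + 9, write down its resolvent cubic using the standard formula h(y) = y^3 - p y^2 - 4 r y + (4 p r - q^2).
h(y) = y^3 - 9*y^2 - 36*y + 288

Identify coefficients: p = 9, q = -6, r = 9.
Plug into h(y) = y^3 - p y^2 - 4 r y + (4 p r - q^2):
  h(y) = y^3 - (9) y^2 - 4*(9) y + (4*(9)*(9) - (-6)^2)
       = y^3 + (-9) y^2 + (-36) y + (288).
Simplifying: h(y) = y^3 - 9*y^2 - 36*y + 288.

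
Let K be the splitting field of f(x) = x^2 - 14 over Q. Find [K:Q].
[K:Q] = 2

The discriminant of x^2 + (0)*x + (-14) is b^2 - 4c = 0 - (-56) = 56. Since 56 is not a perfect square in Q, the polynomial is irreducible over Q. Its two roots generate a degree-2 extension, so [K:Q] = 2.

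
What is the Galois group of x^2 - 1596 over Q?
Gal(K/Q) = Z/2Z (cyclic of order 2)

x^2 - 1596 is irreducible over Q since 1596 is not a rational square. The splitting field Q(sqrt(1596)) has degree 2 over Q, and its unique nontrivial automorphism is sqrt(1596) ↦ -sqrt(1596). Hence Gal(Q(sqrt(1596))/Q) = Z/2Z.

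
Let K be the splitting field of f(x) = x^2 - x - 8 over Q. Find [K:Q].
[K:Q] = 2

The discriminant of x^2 + (-1)*x + (-8) is b^2 - 4c = 1 - (-32) = 33. Since 33 is not a perfect square in Q, the polynomial is irreducible over Q. Its two roots generate a degree-2 extension, so [K:Q] = 2.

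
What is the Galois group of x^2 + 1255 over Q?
Gal(K/Q) = Z/2Z (cyclic of order 2)

x^2 + 1255 is irreducible over Q since -1255 is not a rational square. The splitting field Q(sqrt(-1255)) has degree 2 over Q, and its unique nontrivial automorphism is sqrt(-1255) ↦ -sqrt(-1255). Hence Gal(Q(sqrt(-1255))/Q) = Z/2Z.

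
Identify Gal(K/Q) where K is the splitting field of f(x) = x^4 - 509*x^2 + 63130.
Gal(K/Q) = V_4 (Klein four-group, Z/2Z × Z/2Z)

f factors as (x^2 - 214)(x^2 - 295), so the splitting field is K = Q(sqrt(214), sqrt(295)). The elements 214, 295, 63130 are all non-squares in Q, so sqrt(214) and sqrt(295) generate independent quadratic extensions. Thus [K:Q] = 4 and Gal(K/Q) is generated by the two order-2 automorphisms sqrt(214) ↦ -sqrt(214) and sqrt(295) ↦ -sqrt(295), giving V_4.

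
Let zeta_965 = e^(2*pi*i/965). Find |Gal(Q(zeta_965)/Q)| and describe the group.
|Gal(Q(zeta_965)/Q)| = phi(965) = 768; group ≅ (Z/965Z)^* ≅ Z/4Z × Z/192Z

The n-th cyclotomic polynomial Φ_965(x) is the minimal polynomial of zeta_965 over Q and has degree phi(965) = 768. So Q(zeta_965) is a degree-768 Galois extension with Galois group (Z/965Z)^*. By CRT, (Z/965Z)^* ≅ (Z/5Z)^* × (Z/193Z)^*. Each prime-power unit group is (Z/5Z)^* ≅ Z/4Z; (Z/193Z)^* ≅ Z/192Z. Hence Gal(Q(zeta_965)/Q) ≅ Z/4Z × Z/192Z.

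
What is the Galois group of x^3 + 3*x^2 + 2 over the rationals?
Gal(K/Q) = S_3 (symmetric group of order 6)

Compute the discriminant of x^3 + (3)*x^2 + (0)*x + (2): Δ = -324. Since Δ is not a rational square, the Galois group is not contained in A_3; it must be the full S_3 (irreducibility of the cubic rules out anything smaller).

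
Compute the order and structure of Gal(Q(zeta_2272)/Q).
|Gal(Q(zeta_2272)/Q)| = phi(2272) = 1120; group ≅ (Z/2272Z)^* ≅ Z/2Z × Z/8Z × Z/70Z

The n-th cyclotomic polynomial Φ_2272(x) is the minimal polynomial of zeta_2272 over Q and has degree phi(2272) = 1120. So Q(zeta_2272) is a degree-1120 Galois extension with Galois group (Z/2272Z)^*. By CRT, (Z/2272Z)^* ≅ (Z/32Z)^* × (Z/71Z)^*. Each prime-power unit group is (Z/32Z)^* ≅ Z/2Z × Z/8Z; (Z/71Z)^* ≅ Z/70Z. Hence Gal(Q(zeta_2272)/Q) ≅ Z/2Z × Z/8Z × Z/70Z.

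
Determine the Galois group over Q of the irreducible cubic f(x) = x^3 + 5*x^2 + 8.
Gal(K/Q) = S_3 (symmetric group of order 6)

Compute the discriminant of x^3 + (5)*x^2 + (0)*x + (8): Δ = -5728. Since Δ is not a rational square, the Galois group is not contained in A_3; it must be the full S_3 (irreducibility of the cubic rules out anything smaller).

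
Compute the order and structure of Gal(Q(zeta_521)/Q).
|Gal(Q(zeta_521)/Q)| = phi(521) = 520; group ≅ (Z/521Z)^* ≅ Z/520Z

The n-th cyclotomic polynomial Φ_521(x) is the minimal polynomial of zeta_521 over Q and has degree phi(521) = 520. So Q(zeta_521) is a degree-520 Galois extension with Galois group (Z/521Z)^*. (Z/521Z)^* is cyclic since 521 is an odd prime power (or 4). Hence Gal(Q(zeta_521)/Q) ≅ Z/520Z.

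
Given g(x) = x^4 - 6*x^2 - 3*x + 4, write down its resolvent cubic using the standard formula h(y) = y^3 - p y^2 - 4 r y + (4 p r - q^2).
h(y) = y^3 + 6*y^2 - 16*y - 105

Identify coefficients: p = -6, q = -3, r = 4.
Plug into h(y) = y^3 - p y^2 - 4 r y + (4 p r - q^2):
  h(y) = y^3 - (-6) y^2 - 4*(4) y + (4*(-6)*(4) - (-3)^2)
       = y^3 + (6) y^2 + (-16) y + (-105).
Simplifying: h(y) = y^3 + 6*y^2 - 16*y - 105.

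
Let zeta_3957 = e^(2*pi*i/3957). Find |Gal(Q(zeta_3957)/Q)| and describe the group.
|Gal(Q(zeta_3957)/Q)| = phi(3957) = 2636; group ≅ (Z/3957Z)^* ≅ Z/2Z × Z/1318Z

The n-th cyclotomic polynomial Φ_3957(x) is the minimal polynomial of zeta_3957 over Q and has degree phi(3957) = 2636. So Q(zeta_3957) is a degree-2636 Galois extension with Galois group (Z/3957Z)^*. By CRT, (Z/3957Z)^* ≅ (Z/3Z)^* × (Z/1319Z)^*. Each prime-power unit group is (Z/3Z)^* ≅ Z/2Z; (Z/1319Z)^* ≅ Z/1318Z. Hence Gal(Q(zeta_3957)/Q) ≅ Z/2Z × Z/1318Z.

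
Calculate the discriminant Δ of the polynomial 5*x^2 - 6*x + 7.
Δ = -104

For a quadratic a x^2 + b x + c the discriminant is Δ = b^2 - 4ac = (-6)^2 - 4*(5)*(7) = 36 - (140) = -104.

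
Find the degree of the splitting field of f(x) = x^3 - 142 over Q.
[K:Q] = 6

x^3 - 142 has one real root r = 142^(1/3) and two complex roots r*zeta_3, r*zeta_3^2 where zeta_3 = e^(2*pi*i/3). The splitting field is Q(r, zeta_3). [Q(r):Q] = 3 and [Q(zeta_3):Q] = 2 with gcd = 1, so [Q(r, zeta_3):Q] = 3 * 2 = 6.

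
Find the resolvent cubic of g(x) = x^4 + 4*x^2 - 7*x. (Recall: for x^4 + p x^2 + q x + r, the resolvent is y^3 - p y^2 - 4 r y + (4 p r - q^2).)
h(y) = y^3 - 4*y^2 - 49

Identify coefficients: p = 4, q = -7, r = 0.
Plug into h(y) = y^3 - p y^2 - 4 r y + (4 p r - q^2):
  h(y) = y^3 - (4) y^2 - 4*(0) y + (4*(4)*(0) - (-7)^2)
       = y^3 + (-4) y^2 + (0) y + (-49).
Simplifying: h(y) = y^3 - 4*y^2 - 49.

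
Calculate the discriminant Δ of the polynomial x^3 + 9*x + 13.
Δ = -7479

For a depressed cubic x^3 + p x + q the discriminant is Δ = -4 p^3 - 27 q^2 = -4*(9)^3 - 27*(13)^2 = -2916 - 4563 = -7479.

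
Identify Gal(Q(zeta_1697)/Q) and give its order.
|Gal(Q(zeta_1697)/Q)| = phi(1697) = 1696; group ≅ (Z/1697Z)^* ≅ Z/1696Z

The n-th cyclotomic polynomial Φ_1697(x) is the minimal polynomial of zeta_1697 over Q and has degree phi(1697) = 1696. So Q(zeta_1697) is a degree-1696 Galois extension with Galois group (Z/1697Z)^*. (Z/1697Z)^* is cyclic since 1697 is an odd prime power (or 4). Hence Gal(Q(zeta_1697)/Q) ≅ Z/1696Z.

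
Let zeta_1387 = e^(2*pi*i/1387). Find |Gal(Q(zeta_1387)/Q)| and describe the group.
|Gal(Q(zeta_1387)/Q)| = phi(1387) = 1296; group ≅ (Z/1387Z)^* ≅ Z/18Z × Z/72Z

The n-th cyclotomic polynomial Φ_1387(x) is the minimal polynomial of zeta_1387 over Q and has degree phi(1387) = 1296. So Q(zeta_1387) is a degree-1296 Galois extension with Galois group (Z/1387Z)^*. By CRT, (Z/1387Z)^* ≅ (Z/19Z)^* × (Z/73Z)^*. Each prime-power unit group is (Z/19Z)^* ≅ Z/18Z; (Z/73Z)^* ≅ Z/72Z. Hence Gal(Q(zeta_1387)/Q) ≅ Z/18Z × Z/72Z.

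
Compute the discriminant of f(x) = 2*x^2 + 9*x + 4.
Δ = 49

For a quadratic a x^2 + b x + c the discriminant is Δ = b^2 - 4ac = (9)^2 - 4*(2)*(4) = 81 - (32) = 49.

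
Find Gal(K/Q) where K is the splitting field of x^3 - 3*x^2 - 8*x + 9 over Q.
Gal(K/Q) = S_3 (symmetric group of order 6)

Compute the discriminant of x^3 + (-3)*x^2 + (-8)*x + (9): Δ = 5297. Since Δ is not a rational square, the Galois group is not contained in A_3; it must be the full S_3 (irreducibility of the cubic rules out anything smaller).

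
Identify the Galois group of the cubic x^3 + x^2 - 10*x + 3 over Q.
Gal(K/Q) = S_3 (symmetric group of order 6)

Compute the discriminant of x^3 + (1)*x^2 + (-10)*x + (3): Δ = 3305. Since Δ is not a rational square, the Galois group is not contained in A_3; it must be the full S_3 (irreducibility of the cubic rules out anything smaller).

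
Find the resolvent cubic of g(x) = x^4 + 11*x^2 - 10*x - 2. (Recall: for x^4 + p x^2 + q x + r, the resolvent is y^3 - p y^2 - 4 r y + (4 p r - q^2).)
h(y) = y^3 - 11*y^2 + 8*y - 188

Identify coefficients: p = 11, q = -10, r = -2.
Plug into h(y) = y^3 - p y^2 - 4 r y + (4 p r - q^2):
  h(y) = y^3 - (11) y^2 - 4*(-2) y + (4*(11)*(-2) - (-10)^2)
       = y^3 + (-11) y^2 + (8) y + (-188).
Simplifying: h(y) = y^3 - 11*y^2 + 8*y - 188.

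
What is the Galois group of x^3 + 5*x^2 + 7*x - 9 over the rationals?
Gal(K/Q) = S_3 (symmetric group of order 6)

Compute the discriminant of x^3 + (5)*x^2 + (7)*x + (-9): Δ = -3504. Since Δ is not a rational square, the Galois group is not contained in A_3; it must be the full S_3 (irreducibility of the cubic rules out anything smaller).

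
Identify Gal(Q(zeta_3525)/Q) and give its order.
|Gal(Q(zeta_3525)/Q)| = phi(3525) = 1840; group ≅ (Z/3525Z)^* ≅ Z/2Z × Z/20Z × Z/46Z

The n-th cyclotomic polynomial Φ_3525(x) is the minimal polynomial of zeta_3525 over Q and has degree phi(3525) = 1840. So Q(zeta_3525) is a degree-1840 Galois extension with Galois group (Z/3525Z)^*. By CRT, (Z/3525Z)^* ≅ (Z/3Z)^* × (Z/25Z)^* × (Z/47Z)^*. Each prime-power unit group is (Z/3Z)^* ≅ Z/2Z; (Z/25Z)^* ≅ Z/20Z; (Z/47Z)^* ≅ Z/46Z. Hence Gal(Q(zeta_3525)/Q) ≅ Z/2Z × Z/20Z × Z/46Z.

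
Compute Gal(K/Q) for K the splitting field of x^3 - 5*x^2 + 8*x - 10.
Gal(K/Q) = S_3 (symmetric group of order 6)

Compute the discriminant of x^3 + (-5)*x^2 + (8)*x + (-10): Δ = -948. Since Δ is not a rational square, the Galois group is not contained in A_3; it must be the full S_3 (irreducibility of the cubic rules out anything smaller).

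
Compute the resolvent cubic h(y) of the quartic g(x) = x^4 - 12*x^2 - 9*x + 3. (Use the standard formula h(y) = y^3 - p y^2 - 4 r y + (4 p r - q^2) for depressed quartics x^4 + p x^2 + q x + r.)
h(y) = y^3 + 12*y^2 - 12*y - 225

Identify coefficients: p = -12, q = -9, r = 3.
Plug into h(y) = y^3 - p y^2 - 4 r y + (4 p r - q^2):
  h(y) = y^3 - (-12) y^2 - 4*(3) y + (4*(-12)*(3) - (-9)^2)
       = y^3 + (12) y^2 + (-12) y + (-225).
Simplifying: h(y) = y^3 + 12*y^2 - 12*y - 225.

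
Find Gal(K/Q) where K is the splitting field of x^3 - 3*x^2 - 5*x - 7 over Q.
Gal(K/Q) = S_3 (symmetric group of order 6)

Compute the discriminant of x^3 + (-3)*x^2 + (-5)*x + (-7): Δ = -3244. Since Δ is not a rational square, the Galois group is not contained in A_3; it must be the full S_3 (irreducibility of the cubic rules out anything smaller).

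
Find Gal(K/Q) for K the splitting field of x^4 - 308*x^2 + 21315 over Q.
Gal(K/Q) = V_4 (Klein four-group, Z/2Z × Z/2Z)

f factors as (x^2 - 105)(x^2 - 203), so the splitting field is K = Q(sqrt(105), sqrt(203)). The elements 105, 203, 21315 are all non-squares in Q, so sqrt(105) and sqrt(203) generate independent quadratic extensions. Thus [K:Q] = 4 and Gal(K/Q) is generated by the two order-2 automorphisms sqrt(105) ↦ -sqrt(105) and sqrt(203) ↦ -sqrt(203), giving V_4.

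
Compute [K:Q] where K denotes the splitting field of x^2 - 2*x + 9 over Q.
[K:Q] = 2

The discriminant of x^2 + (-2)*x + (9) is b^2 - 4c = 4 - (36) = -32. Since -32 is not a perfect square in Q, the polynomial is irreducible over Q. Its two roots generate a degree-2 extension, so [K:Q] = 2.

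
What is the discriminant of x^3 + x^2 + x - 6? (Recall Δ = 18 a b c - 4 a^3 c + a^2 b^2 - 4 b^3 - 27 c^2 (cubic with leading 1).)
Δ = -1059

For x^3 + a x^2 + b x + c the discriminant is Δ = 18 a b c - 4 a^3 c + a^2 b^2 - 4 b^3 - 27 c^2.
Plug a = 1, b = 1, c = -6:
  18*(1)*(1)*(-6) - 4*(1)^3*(-6) + (1)^2*(1)^2 - 4*(1)^3 - 27*(-6)^2
  = -108 + (24) + 1 + (-4) + (-972)
  = -1059.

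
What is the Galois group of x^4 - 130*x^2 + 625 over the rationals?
Gal(K/Q) = Z/2Z (cyclic of order 2)

f factors as (x^2 - 125)(x^2 - 5), so the splitting field is K = Q(sqrt(125), sqrt(5)). The squarefree part of 125 is 5 and the squarefree part of 5 is also 5, so sqrt(125) and sqrt(5) are both rational multiples of sqrt(5). Hence Q(sqrt(125)) = Q(sqrt(5)) = Q(sqrt(5)), and the splitting field collapses to a single degree-2 extension with Galois group Z/2Z.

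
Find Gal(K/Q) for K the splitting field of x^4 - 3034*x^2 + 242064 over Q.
Gal(K/Q) = Z/2Z (cyclic of order 2)

f factors as (x^2 - 82)(x^2 - 2952), so the splitting field is K = Q(sqrt(82), sqrt(2952)). The squarefree part of 82 is 82 and the squarefree part of 2952 is also 82, so sqrt(82) and sqrt(2952) are both rational multiples of sqrt(82). Hence Q(sqrt(82)) = Q(sqrt(2952)) = Q(sqrt(82)), and the splitting field collapses to a single degree-2 extension with Galois group Z/2Z.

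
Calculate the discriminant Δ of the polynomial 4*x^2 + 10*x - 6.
Δ = 196

For a quadratic a x^2 + b x + c the discriminant is Δ = b^2 - 4ac = (10)^2 - 4*(4)*(-6) = 100 - (-96) = 196.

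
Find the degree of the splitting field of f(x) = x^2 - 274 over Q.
[K:Q] = 2

The polynomial x^2 - 274 is irreducible over Q since 274 is not a perfect square. Its splitting field is Q(sqrt(274)), which has degree 2 over Q.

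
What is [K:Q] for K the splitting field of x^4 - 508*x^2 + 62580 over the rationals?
[K:Q] = 4

f factors as (x^2 - 210)(x^2 - 298); the splitting field is K = Q(sqrt(210), sqrt(298)). Since 210, 298, and 62580 are all non-squares in Q, the three subfields Q(sqrt(210)), Q(sqrt(298)), Q(sqrt(62580)) are distinct degree-2 extensions, so [K:Q] = 4 (Klein four Galois group).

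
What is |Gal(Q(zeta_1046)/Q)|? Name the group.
|Gal(Q(zeta_1046)/Q)| = phi(1046) = 522; group ≅ (Z/1046Z)^* ≅ Z/522Z

The n-th cyclotomic polynomial Φ_1046(x) is the minimal polynomial of zeta_1046 over Q and has degree phi(1046) = 522. So Q(zeta_1046) is a degree-522 Galois extension with Galois group (Z/1046Z)^*. By CRT, (Z/1046Z)^* ≅ (Z/2Z)^* × (Z/523Z)^*. Each prime-power unit group is (Z/2Z)^* ≅ trivial group (order 1); (Z/523Z)^* ≅ Z/522Z. Hence Gal(Q(zeta_1046)/Q) ≅ Z/522Z.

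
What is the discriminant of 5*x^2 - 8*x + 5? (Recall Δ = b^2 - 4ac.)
Δ = -36

For a quadratic a x^2 + b x + c the discriminant is Δ = b^2 - 4ac = (-8)^2 - 4*(5)*(5) = 64 - (100) = -36.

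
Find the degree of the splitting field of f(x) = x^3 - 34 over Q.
[K:Q] = 6

x^3 - 34 has one real root r = 34^(1/3) and two complex roots r*zeta_3, r*zeta_3^2 where zeta_3 = e^(2*pi*i/3). The splitting field is Q(r, zeta_3). [Q(r):Q] = 3 and [Q(zeta_3):Q] = 2 with gcd = 1, so [Q(r, zeta_3):Q] = 3 * 2 = 6.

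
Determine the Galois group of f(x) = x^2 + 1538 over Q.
Gal(K/Q) = Z/2Z (cyclic of order 2)

x^2 + 1538 is irreducible over Q since -1538 is not a rational square. The splitting field Q(sqrt(-1538)) has degree 2 over Q, and its unique nontrivial automorphism is sqrt(-1538) ↦ -sqrt(-1538). Hence Gal(Q(sqrt(-1538))/Q) = Z/2Z.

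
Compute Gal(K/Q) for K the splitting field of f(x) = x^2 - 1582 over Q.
Gal(K/Q) = Z/2Z (cyclic of order 2)

x^2 - 1582 is irreducible over Q since 1582 is not a rational square. The splitting field Q(sqrt(1582)) has degree 2 over Q, and its unique nontrivial automorphism is sqrt(1582) ↦ -sqrt(1582). Hence Gal(Q(sqrt(1582))/Q) = Z/2Z.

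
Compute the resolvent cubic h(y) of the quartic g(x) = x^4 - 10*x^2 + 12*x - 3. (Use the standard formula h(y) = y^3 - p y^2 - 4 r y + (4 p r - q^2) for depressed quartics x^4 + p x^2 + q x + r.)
h(y) = y^3 + 10*y^2 + 12*y - 24

Identify coefficients: p = -10, q = 12, r = -3.
Plug into h(y) = y^3 - p y^2 - 4 r y + (4 p r - q^2):
  h(y) = y^3 - (-10) y^2 - 4*(-3) y + (4*(-10)*(-3) - (12)^2)
       = y^3 + (10) y^2 + (12) y + (-24).
Simplifying: h(y) = y^3 + 10*y^2 + 12*y - 24.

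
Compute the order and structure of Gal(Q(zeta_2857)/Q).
|Gal(Q(zeta_2857)/Q)| = phi(2857) = 2856; group ≅ (Z/2857Z)^* ≅ Z/2856Z

The n-th cyclotomic polynomial Φ_2857(x) is the minimal polynomial of zeta_2857 over Q and has degree phi(2857) = 2856. So Q(zeta_2857) is a degree-2856 Galois extension with Galois group (Z/2857Z)^*. (Z/2857Z)^* is cyclic since 2857 is an odd prime power (or 4). Hence Gal(Q(zeta_2857)/Q) ≅ Z/2856Z.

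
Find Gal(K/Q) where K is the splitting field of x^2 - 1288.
Gal(K/Q) = Z/2Z (cyclic of order 2)

x^2 - 1288 is irreducible over Q since 1288 is not a rational square. The splitting field Q(sqrt(1288)) has degree 2 over Q, and its unique nontrivial automorphism is sqrt(1288) ↦ -sqrt(1288). Hence Gal(Q(sqrt(1288))/Q) = Z/2Z.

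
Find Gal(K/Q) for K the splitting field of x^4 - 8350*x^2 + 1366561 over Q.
Gal(K/Q) = Z/2Z (cyclic of order 2)

f factors as (x^2 - 167)(x^2 - 8183), so the splitting field is K = Q(sqrt(167), sqrt(8183)). The squarefree part of 167 is 167 and the squarefree part of 8183 is also 167, so sqrt(167) and sqrt(8183) are both rational multiples of sqrt(167). Hence Q(sqrt(167)) = Q(sqrt(8183)) = Q(sqrt(167)), and the splitting field collapses to a single degree-2 extension with Galois group Z/2Z.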